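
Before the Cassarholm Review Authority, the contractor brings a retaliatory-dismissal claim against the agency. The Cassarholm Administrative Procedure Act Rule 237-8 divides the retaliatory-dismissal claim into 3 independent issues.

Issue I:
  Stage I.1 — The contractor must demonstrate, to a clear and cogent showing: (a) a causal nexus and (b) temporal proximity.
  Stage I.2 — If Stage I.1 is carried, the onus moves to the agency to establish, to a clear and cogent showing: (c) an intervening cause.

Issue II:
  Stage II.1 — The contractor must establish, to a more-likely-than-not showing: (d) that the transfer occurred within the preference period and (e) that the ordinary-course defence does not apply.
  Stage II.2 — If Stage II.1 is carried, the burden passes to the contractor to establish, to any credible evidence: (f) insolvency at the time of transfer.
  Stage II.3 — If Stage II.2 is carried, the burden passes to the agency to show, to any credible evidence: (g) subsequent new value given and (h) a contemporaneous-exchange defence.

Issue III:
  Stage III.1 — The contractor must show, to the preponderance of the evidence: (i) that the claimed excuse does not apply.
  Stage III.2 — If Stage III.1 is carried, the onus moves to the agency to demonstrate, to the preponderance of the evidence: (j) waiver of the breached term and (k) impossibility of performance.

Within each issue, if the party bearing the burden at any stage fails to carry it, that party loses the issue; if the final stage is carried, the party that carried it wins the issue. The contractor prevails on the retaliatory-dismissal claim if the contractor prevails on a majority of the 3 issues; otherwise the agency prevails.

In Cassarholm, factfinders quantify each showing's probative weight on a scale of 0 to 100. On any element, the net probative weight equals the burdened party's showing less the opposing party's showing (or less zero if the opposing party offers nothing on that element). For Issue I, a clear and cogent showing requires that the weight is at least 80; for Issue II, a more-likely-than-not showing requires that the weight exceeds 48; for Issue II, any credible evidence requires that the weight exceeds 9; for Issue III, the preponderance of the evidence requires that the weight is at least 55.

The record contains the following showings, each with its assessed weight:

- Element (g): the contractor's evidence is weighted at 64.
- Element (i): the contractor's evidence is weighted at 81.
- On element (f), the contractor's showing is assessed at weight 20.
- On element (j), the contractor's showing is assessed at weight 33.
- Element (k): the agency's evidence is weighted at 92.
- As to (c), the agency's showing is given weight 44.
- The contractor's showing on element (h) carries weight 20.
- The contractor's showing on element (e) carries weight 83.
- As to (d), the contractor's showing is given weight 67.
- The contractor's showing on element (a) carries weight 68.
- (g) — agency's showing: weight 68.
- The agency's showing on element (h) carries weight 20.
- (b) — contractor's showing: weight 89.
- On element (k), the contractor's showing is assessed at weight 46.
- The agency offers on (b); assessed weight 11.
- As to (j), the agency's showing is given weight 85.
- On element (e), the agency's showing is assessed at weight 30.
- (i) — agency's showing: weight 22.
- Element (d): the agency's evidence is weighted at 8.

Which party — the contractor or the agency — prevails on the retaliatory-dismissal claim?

— Issue I —
At Stage I.1 the contractor must meet a clear and cogent showing (weight is at least 80): on (a) the weight is 68, which does not reach 80, so (a) does not meet the standard; on (b) the weight is 89 less the opposing 11 gives net 78, which does not reach 80, so (b) does not meet the standard.
  The contractor does not carry Stage I.1.
The agency prevails on this issue.
— Issue II —
Stage II.1 — burden on contractor; standard: a more-likely-than-not showing (weight exceeds 48).
    (d): 67 − 8 = 59 > 48 [met]
    (e): 83 − 30 = 53 > 48 [met]
  All elements met. The contractor retains the burden for Stage II.2.
Stage II.2 — burden on contractor; standard: any credible evidence (weight exceeds 9).
    (f): 20 > 9 [met]
  All elements met. The burden passes to the agency.
Stage II.3 — burden on agency; standard: any credible evidence (weight exceeds 9).
    (g): 68 − 64 = 4 ≤ 9 [not met]
    (h): 20 − 20 = 0 ≤ 9 [not met]
  The agency does not carry Stage II.3.
So the contractor prevails on this issue.
— Issue III —
Stage III.1 — burden on contractor; standard: the preponderance of the evidence (weight is at least 55).
    (i): 81 − 22 = 59 ≥ 55 [met]
  All elements met. The burden passes to the agency.
Stage III.2 — burden on agency; standard: the preponderance of the evidence (weight is at least 55).
    (j): 85 − 33 = 52 < 55 [not met]
    (k): 92 − 46 = 46 < 55 [not met]
  Not every element is met, so the agency fails to carry Stage III.2.
The analysis ends at Stage III.2; the contractor prevails on this issue.
Per-issue: Issue I → agency; Issue II → contractor; Issue III → contractor. The contractor must prevail on a majority of issues; overall, the contractor prevails.

contractor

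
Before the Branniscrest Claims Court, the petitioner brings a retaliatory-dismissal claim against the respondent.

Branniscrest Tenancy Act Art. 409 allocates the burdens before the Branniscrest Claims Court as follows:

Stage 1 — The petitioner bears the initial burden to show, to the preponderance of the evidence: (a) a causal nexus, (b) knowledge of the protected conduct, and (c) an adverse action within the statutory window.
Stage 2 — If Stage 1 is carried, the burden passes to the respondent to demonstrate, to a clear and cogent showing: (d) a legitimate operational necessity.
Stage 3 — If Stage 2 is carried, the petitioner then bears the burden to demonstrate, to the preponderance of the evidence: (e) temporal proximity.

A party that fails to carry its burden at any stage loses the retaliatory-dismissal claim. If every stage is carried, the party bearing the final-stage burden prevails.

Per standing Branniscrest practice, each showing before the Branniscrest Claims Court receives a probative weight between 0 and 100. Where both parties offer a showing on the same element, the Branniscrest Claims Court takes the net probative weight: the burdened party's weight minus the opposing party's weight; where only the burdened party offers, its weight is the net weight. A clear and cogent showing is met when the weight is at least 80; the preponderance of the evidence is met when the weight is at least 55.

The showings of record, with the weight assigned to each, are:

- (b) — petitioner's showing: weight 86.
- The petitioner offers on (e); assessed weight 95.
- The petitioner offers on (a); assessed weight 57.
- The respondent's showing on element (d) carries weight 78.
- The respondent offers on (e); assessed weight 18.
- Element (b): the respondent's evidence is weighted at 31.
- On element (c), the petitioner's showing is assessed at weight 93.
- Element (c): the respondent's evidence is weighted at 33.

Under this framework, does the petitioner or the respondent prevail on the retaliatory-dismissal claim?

Stage 1 — burden on petitioner; standard: the preponderance of the evidence (weight is at least 55).
    (a): 57 ≥ 55 [met]
    (b): 86 − 31 = 55 ≥ 55 [met]
    (c): 93 − 33 = 60 ≥ 55 [met]
  Stage 1 is satisfied; the onus moves to the respondent.
Stage 2 — burden on respondent; standard: a clear and cogent showing (weight is at least 80).
    (d): 78 < 80 [not met]
  Not every element is met, so the respondent fails to carry Stage 2.
The petitioner prevails.

petitioner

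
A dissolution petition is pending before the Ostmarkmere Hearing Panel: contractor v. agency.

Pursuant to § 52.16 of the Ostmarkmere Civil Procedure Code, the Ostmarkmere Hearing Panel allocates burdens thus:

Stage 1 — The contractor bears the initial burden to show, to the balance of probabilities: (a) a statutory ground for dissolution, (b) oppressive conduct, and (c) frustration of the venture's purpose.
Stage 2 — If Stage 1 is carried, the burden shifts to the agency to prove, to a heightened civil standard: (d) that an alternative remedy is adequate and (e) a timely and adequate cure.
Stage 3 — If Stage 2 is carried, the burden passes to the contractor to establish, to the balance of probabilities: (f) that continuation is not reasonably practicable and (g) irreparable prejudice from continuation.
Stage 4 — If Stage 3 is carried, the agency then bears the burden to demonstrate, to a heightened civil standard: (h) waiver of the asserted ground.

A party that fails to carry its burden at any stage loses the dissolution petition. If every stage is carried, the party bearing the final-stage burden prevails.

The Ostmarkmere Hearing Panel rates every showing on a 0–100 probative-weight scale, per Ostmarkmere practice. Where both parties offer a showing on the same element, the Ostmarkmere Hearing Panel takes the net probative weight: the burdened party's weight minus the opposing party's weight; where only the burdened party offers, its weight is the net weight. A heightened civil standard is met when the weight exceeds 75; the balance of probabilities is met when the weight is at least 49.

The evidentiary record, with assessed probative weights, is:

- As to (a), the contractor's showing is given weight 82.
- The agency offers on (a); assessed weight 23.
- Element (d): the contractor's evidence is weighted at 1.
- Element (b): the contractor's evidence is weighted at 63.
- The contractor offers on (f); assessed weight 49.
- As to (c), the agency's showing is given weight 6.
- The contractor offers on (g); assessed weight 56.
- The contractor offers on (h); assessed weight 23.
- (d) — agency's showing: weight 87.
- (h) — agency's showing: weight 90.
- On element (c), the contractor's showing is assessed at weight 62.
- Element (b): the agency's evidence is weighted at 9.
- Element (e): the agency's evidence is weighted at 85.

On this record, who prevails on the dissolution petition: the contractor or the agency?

contractor

Stage 1 — burden on contractor; standard: the balance of probabilities (weight is at least 49).
    (a): 82 − 23 = 59 ≥ 49 [met]
    (b): 63 − 9 = 54 ≥ 49 [met]
    (c): 62 − 6 = 56 ≥ 49 [met]
  Stage 1 is satisfied; the onus moves to the agency.
Stage 2 — burden on agency; standard: a heightened civil standard (weight exceeds 75).
    (d): 87 − 1 = 86 > 75 [met]
    (e): 85 > 75 [met]
  All elements met. The burden passes to the contractor.
Stage 3 — burden on contractor; standard: the balance of probabilities (weight is at least 49).
    (f): 49 ≥ 49 [met]
    (g): 56 ≥ 49 [met]
  The contractor carries Stage 3; the agency now bears the burden.
Stage 4 — burden on agency; standard: a heightened civil standard (weight exceeds 75).
    (h): 90 − 23 = 67 ≤ 75 [not met]
  Stage 4 not carried; the agency fails its burden.
The analysis ends at Stage 4; the contractor prevails.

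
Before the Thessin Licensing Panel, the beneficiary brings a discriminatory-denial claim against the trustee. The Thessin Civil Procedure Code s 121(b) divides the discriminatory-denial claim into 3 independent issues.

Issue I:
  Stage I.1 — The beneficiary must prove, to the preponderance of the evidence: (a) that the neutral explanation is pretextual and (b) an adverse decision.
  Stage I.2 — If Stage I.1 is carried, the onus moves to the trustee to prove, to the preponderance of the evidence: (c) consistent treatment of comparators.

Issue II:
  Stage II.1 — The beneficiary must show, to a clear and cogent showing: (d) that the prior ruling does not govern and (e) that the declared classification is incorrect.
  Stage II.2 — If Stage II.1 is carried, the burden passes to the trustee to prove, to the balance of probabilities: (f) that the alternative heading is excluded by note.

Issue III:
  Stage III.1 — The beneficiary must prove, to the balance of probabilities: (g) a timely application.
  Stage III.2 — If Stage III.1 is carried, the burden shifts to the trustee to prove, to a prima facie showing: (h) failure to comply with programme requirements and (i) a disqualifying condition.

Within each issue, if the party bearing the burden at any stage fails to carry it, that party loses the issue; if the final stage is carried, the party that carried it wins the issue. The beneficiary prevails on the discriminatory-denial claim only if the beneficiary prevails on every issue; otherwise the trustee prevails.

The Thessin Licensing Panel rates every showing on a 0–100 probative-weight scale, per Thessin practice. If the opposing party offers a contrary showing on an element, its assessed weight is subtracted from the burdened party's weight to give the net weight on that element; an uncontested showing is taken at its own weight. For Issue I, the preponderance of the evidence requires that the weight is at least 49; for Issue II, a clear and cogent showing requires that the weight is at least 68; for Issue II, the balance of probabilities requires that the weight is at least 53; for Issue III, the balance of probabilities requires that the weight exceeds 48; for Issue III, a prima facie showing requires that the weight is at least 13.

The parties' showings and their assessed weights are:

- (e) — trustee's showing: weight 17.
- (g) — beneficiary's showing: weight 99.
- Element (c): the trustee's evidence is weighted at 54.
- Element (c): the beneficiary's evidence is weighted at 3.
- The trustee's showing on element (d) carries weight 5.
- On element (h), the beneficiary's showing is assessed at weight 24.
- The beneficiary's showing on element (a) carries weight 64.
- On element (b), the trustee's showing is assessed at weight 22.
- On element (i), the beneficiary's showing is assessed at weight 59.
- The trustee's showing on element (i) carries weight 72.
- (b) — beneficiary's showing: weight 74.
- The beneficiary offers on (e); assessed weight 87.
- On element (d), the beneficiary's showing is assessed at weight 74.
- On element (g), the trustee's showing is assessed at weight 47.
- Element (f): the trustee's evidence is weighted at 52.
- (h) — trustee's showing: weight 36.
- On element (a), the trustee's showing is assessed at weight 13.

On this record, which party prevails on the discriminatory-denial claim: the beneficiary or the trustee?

trustee

— Issue I —
Stage I.1 — burden on beneficiary; standard: the preponderance of the evidence (weight is at least 49).
    (a): 64 − 13 = 51 ≥ 49 [met]
    (b): 74 − 22 = 52 ≥ 49 [met]
  The beneficiary carries Stage I.1; the trustee now bears the burden.
Stage I.2 — burden on trustee; standard: the preponderance of the evidence (weight is at least 49).
    (c): 54 − 3 = 51 ≥ 49 [met]
  Stage I.2 carried; the final stage is satisfied.
All stages carried — the trustee prevails on this issue.
— Issue II —
Stage II.1 (beneficiary, a clear and cogent showing, weight is at least 68): (d) net 74−5=69 ≥ 68 — meets; (e) net 87−17=70 ≥ 68 — meets.
  All elements met. The burden passes to the trustee.
Stage II.2 (trustee, the balance of probabilities, weight is at least 53): (f) 52 < 53 — fails.
  Stage II.2 not carried; the trustee fails its burden.
The analysis ends at Stage II.2; the beneficiary prevails on this issue.
— Issue III —
Stage III.1 — burden on beneficiary; standard: the balance of probabilities (weight exceeds 48).
    (g): 99 − 47 = 52 > 48 [met]
  Stage III.1 is satisfied; the onus moves to the trustee.
Stage III.2 — burden on trustee; standard: a prima facie showing (weight is at least 13).
    (h): 36 − 24 = 12 < 13 [not met]
    (i): 72 − 59 = 13 ≥ 13 [met]
  Stage III.2 not carried; the trustee fails its burden.
The analysis ends at Stage III.2; the beneficiary prevails on this issue.
Per-issue: Issue I → trustee; Issue II → beneficiary; Issue III → beneficiary. The beneficiary must prevail on every issue; overall, the trustee prevails.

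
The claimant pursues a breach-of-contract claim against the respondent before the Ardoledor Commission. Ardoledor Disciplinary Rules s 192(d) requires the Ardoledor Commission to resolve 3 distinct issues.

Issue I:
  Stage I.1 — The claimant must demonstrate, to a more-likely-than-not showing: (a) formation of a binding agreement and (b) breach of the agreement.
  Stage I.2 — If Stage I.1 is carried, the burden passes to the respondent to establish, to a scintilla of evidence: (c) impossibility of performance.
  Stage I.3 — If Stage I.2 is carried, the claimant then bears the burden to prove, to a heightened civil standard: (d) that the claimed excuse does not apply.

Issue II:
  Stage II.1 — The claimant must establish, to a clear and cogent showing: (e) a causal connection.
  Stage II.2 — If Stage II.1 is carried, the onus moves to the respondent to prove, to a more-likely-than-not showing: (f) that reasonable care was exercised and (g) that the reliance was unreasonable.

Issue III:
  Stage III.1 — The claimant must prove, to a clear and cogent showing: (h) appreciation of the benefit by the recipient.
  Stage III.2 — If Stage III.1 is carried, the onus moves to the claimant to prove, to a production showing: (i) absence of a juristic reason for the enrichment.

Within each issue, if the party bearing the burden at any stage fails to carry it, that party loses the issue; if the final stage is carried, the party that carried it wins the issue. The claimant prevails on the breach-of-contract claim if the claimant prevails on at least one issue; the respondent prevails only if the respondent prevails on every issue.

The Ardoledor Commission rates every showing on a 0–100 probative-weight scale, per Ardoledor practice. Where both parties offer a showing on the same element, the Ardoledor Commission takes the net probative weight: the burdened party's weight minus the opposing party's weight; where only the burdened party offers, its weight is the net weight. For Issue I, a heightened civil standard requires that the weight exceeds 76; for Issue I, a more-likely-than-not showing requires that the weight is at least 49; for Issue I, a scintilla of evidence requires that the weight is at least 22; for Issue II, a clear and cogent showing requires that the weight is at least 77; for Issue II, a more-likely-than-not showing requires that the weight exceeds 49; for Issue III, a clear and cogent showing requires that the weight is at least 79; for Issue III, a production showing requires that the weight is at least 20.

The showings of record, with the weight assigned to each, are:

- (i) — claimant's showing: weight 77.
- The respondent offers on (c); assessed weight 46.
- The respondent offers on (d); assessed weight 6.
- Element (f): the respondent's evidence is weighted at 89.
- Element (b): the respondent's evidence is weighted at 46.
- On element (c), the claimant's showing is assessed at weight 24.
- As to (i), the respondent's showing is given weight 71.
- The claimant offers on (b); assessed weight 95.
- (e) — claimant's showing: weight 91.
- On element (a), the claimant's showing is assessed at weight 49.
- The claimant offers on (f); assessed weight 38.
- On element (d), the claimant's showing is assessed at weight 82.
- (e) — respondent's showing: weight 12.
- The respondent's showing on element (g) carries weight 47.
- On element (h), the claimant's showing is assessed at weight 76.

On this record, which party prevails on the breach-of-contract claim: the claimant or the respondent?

claimant

— Issue I —
At Stage I.1 the claimant must meet a more-likely-than-not showing (weight is at least 49): on (a) the weight is 49, which does reach 49, so (a) meets the standard; on (b) the weight is 95 less the opposing 46 gives net 49, ≥ 49, so (b) meets the standard.
  Stage I.1 carried; the burden shifts to the respondent.
At Stage I.2 the respondent must meet a scintilla of evidence (weight is at least 22): on (c) the weight is 46 less the opposing 24 gives net 22, which does reach 22, so (c) meets the standard.
  Stage I.2 carried; the burden shifts to the claimant.
At Stage I.3 the claimant must meet a heightened civil standard (weight exceeds 76): on (d) the weight is 82 less the opposing 6 gives net 76, which does not exceed 76, so (d) does not meet the standard.
  The claimant does not carry Stage I.3.
The respondent prevails on this issue.
— Issue II —
Stage II.1 — burden on claimant; standard: a clear and cogent showing (weight is at least 77).
    (e): 91 − 12 = 79 ≥ 77 [met]
  The claimant carries Stage II.1; the respondent now bears the burden.
Stage II.2 — burden on respondent; standard: a more-likely-than-not showing (weight exceeds 49).
    (f): 89 − 38 = 51 > 49 [met]
    (g): 47 ≤ 49 [not met]
  The respondent does not carry Stage II.2.
So the claimant prevails on this issue.
— Issue III —
At Stage III.1 the claimant must meet a clear and cogent showing (weight is at least 79): on (h) the weight is 76, which does not reach 79, so (h) does not meet the standard.
  Stage III.1 not carried; the claimant fails its burden.
The analysis ends at Stage III.1; the respondent prevails on this issue.
Per-issue: Issue I → respondent; Issue II → claimant; Issue III → respondent. The claimant must prevail on at least one issue; overall, the claimant prevails.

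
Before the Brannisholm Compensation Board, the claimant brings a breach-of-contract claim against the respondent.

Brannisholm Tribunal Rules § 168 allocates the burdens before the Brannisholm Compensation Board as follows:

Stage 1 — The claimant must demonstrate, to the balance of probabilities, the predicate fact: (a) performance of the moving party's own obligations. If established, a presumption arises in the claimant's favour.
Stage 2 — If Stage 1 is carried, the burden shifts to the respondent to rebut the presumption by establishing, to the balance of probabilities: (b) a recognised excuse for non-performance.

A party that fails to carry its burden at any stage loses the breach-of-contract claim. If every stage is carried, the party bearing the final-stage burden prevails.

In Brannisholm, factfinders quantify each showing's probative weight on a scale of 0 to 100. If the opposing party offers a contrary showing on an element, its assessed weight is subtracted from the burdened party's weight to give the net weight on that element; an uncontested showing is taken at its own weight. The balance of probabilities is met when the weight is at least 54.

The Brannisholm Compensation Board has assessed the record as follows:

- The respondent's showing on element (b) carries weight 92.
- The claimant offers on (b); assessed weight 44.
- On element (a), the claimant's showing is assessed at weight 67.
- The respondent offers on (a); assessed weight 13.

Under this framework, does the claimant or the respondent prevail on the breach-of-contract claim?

Stage 1 — burden on claimant; standard: the balance of probabilities (weight is at least 54).
    (a): 67 − 13 = 54 ≥ 54 [met]
  All elements met. The burden passes to the respondent.
Stage 2 — burden on respondent; standard: the balance of probabilities (weight is at least 54).
    (b): 92 − 44 = 48 < 54 [not met]
  The respondent does not carry Stage 2.
So the claimant prevails.

claimant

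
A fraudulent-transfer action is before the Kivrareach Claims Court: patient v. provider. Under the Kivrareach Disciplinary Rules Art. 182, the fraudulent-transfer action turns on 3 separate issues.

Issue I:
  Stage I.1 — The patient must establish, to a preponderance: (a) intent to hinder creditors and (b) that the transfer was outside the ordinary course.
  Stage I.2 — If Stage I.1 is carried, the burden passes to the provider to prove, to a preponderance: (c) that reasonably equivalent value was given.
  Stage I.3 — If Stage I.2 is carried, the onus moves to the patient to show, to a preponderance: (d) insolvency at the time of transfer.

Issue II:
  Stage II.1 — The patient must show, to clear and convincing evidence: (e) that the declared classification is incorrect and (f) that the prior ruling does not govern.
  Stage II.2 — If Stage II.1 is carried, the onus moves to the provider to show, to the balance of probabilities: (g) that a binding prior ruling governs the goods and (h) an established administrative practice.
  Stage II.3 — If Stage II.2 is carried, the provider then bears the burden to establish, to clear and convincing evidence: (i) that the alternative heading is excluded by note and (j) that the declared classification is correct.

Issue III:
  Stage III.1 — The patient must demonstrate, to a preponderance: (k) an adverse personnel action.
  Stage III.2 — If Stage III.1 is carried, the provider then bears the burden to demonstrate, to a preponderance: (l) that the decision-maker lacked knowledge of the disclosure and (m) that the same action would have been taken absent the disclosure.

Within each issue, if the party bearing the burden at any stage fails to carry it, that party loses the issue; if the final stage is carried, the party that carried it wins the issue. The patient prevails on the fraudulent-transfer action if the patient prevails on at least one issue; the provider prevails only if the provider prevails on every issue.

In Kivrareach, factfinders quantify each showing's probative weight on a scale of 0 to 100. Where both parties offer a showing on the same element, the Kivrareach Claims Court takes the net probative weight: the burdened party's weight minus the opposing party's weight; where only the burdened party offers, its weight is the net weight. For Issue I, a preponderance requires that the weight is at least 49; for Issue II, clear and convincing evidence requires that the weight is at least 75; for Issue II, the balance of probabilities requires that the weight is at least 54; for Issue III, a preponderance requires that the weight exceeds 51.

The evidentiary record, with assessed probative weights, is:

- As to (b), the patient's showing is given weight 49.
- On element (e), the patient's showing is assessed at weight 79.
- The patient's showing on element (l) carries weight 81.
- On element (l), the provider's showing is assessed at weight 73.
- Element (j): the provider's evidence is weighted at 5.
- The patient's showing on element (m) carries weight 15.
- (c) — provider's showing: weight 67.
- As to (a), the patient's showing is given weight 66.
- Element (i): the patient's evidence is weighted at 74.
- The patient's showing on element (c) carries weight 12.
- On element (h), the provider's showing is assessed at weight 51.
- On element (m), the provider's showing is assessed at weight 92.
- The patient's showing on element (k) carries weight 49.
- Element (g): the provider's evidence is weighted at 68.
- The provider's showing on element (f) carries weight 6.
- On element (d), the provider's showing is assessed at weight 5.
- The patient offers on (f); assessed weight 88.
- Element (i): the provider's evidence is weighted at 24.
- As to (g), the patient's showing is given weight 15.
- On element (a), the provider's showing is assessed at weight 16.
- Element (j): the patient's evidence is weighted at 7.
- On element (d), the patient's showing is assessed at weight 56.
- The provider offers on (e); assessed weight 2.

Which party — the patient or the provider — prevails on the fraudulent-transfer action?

patient

— Issue I —
Stage I.1 (patient, a preponderance, weight is at least 49): (a) net 66−16=50 ≥ 49 — meets; (b) 49 ≥ 49 — meets.
  The patient carries Stage I.1; the provider now bears the burden.
Stage I.2 (provider, a preponderance, weight is at least 49): (c) net 67−12=55 ≥ 49 — meets.
  The provider carries Stage I.2; the patient now bears the burden.
Stage I.3 (patient, a preponderance, weight is at least 49): (d) net 56−5=51 ≥ 49 — meets.
  Stage I.3 carried; the final stage is satisfied.
With every stage satisfied, the patient prevails on this issue.
— Issue II —
Stage II.1 (patient, clear and convincing evidence, weight is at least 75): (e) net 79−2=77 ≥ 75 — meets; (f) net 88−6=82 ≥ 75 — meets.
  All elements met. The burden passes to the provider.
Stage II.2 (provider, the balance of probabilities, weight is at least 54): (g) net 68−15=53 < 54 — fails; (h) 51 < 54 — fails.
  The provider does not carry Stage II.2.
So the patient prevails on this issue.
— Issue III —
At Stage III.1 the patient must meet a preponderance (weight exceeds 51): on (k) the weight is 49, ≤ 51, so (k) does not meet the standard.
  The patient does not carry Stage III.1.
The provider prevails on this issue.
Per-issue: Issue I → patient; Issue II → patient; Issue III → provider. The patient must prevail on at least one issue; overall, the patient prevails.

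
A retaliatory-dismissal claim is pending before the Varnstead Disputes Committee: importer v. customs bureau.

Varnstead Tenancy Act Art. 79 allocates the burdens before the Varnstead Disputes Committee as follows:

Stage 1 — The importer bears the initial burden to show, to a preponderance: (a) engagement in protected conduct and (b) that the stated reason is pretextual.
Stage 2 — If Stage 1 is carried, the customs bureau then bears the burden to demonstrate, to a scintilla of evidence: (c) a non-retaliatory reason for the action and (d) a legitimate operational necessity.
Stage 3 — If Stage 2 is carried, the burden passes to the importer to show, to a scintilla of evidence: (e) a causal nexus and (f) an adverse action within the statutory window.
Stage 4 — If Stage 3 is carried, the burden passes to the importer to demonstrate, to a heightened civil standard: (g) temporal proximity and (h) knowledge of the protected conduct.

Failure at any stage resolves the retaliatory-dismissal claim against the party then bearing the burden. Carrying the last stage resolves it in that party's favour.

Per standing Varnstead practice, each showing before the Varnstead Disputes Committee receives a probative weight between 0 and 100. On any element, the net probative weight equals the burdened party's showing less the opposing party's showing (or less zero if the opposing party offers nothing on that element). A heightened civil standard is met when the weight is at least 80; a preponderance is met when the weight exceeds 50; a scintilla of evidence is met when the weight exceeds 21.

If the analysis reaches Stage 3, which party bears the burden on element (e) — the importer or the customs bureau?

Stage 3's rule assigns the burden to the importer (to a scintilla of evidence).

importer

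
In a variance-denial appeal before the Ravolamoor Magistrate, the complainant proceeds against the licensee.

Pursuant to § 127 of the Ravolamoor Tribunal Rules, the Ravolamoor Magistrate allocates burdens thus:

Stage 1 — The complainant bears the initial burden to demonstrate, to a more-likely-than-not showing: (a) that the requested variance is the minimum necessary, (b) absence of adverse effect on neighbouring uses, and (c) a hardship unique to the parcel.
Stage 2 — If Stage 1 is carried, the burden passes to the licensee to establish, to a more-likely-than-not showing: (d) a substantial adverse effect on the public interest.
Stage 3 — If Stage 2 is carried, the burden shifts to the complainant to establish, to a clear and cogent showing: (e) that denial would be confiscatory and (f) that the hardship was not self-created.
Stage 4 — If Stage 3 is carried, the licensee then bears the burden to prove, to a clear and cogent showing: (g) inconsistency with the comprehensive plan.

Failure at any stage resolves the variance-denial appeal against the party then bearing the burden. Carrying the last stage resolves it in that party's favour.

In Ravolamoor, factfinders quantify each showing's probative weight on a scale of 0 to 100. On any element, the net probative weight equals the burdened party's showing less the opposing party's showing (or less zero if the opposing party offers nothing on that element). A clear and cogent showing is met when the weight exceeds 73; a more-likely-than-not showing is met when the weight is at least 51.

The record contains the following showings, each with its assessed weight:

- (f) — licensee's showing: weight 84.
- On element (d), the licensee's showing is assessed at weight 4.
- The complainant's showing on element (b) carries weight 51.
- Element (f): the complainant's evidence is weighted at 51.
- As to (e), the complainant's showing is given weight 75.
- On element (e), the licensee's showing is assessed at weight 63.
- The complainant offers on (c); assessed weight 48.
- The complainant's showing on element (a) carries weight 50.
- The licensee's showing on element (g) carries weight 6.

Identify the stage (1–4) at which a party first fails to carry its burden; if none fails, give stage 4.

stage 1

Stage 1 (complainant, a more-likely-than-not showing, weight is at least 51): (a) 50 < 51 — fails; (b) 51 ≥ 51 — meets; (c) 48 < 51 — fails.
  The complainant does not carry Stage 1.
So the licensee prevails.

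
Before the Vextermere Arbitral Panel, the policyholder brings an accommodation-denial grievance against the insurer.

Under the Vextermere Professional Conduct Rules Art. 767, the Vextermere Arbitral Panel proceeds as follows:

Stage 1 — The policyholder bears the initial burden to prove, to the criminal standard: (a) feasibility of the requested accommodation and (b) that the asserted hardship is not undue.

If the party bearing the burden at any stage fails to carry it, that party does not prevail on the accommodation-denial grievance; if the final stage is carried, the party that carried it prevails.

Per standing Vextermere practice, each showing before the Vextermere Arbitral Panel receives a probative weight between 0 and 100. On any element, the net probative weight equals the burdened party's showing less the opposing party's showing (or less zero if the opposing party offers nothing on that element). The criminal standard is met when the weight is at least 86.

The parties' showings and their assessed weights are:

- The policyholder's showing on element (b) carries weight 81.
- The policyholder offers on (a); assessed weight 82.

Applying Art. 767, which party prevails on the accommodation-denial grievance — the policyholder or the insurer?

At Stage 1 the policyholder must meet the criminal standard (weight is at least 86): on (a) the weight is 82, < 86, so (a) does not meet the standard; on (b) the weight is 81, < 86, so (b) does not meet the standard.
  Not every element is met, so the policyholder fails to carry Stage 1.
The analysis ends at Stage 1; the insurer prevails.

insurer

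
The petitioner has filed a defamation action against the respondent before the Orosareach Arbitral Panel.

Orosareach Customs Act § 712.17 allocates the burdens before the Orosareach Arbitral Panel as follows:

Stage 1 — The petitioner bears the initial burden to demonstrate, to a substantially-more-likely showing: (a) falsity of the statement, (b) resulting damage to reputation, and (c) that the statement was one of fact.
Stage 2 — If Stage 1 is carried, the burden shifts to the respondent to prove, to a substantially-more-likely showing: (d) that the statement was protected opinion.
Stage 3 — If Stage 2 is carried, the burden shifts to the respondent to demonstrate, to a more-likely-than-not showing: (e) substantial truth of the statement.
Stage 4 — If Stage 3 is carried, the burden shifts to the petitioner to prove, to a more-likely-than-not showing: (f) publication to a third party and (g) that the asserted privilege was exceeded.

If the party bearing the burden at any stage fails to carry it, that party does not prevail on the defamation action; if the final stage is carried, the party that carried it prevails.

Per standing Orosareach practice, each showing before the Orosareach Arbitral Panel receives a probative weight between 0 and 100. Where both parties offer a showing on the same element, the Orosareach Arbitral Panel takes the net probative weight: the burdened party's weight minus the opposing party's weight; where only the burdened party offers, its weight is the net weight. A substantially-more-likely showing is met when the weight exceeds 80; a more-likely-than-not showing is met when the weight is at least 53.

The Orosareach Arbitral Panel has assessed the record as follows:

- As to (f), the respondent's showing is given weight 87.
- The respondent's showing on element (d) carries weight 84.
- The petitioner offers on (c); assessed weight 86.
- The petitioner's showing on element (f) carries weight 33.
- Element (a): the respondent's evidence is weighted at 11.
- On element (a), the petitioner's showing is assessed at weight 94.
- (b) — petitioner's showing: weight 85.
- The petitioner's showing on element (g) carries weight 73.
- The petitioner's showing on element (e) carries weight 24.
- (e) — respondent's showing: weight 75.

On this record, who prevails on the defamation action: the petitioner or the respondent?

petitioner

Stage 1 (petitioner, a substantially-more-likely showing, weight exceeds 80): (a) net 94−11=83 > 80 — meets; (b) 85 > 80 — meets; (c) 86 > 80 — meets.
  Stage 1 is satisfied; the onus moves to the respondent.
Stage 2 (respondent, a substantially-more-likely showing, weight exceeds 80): (d) 84 > 80 — meets.
  Stage 2 carried; the burden remains with the respondent.
Stage 3 (respondent, a more-likely-than-not showing, weight is at least 53): (e) net 75−24=51 < 53 — fails.
  Not every element is met, so the respondent fails to carry Stage 3.
The analysis ends at Stage 3; the petitioner prevails.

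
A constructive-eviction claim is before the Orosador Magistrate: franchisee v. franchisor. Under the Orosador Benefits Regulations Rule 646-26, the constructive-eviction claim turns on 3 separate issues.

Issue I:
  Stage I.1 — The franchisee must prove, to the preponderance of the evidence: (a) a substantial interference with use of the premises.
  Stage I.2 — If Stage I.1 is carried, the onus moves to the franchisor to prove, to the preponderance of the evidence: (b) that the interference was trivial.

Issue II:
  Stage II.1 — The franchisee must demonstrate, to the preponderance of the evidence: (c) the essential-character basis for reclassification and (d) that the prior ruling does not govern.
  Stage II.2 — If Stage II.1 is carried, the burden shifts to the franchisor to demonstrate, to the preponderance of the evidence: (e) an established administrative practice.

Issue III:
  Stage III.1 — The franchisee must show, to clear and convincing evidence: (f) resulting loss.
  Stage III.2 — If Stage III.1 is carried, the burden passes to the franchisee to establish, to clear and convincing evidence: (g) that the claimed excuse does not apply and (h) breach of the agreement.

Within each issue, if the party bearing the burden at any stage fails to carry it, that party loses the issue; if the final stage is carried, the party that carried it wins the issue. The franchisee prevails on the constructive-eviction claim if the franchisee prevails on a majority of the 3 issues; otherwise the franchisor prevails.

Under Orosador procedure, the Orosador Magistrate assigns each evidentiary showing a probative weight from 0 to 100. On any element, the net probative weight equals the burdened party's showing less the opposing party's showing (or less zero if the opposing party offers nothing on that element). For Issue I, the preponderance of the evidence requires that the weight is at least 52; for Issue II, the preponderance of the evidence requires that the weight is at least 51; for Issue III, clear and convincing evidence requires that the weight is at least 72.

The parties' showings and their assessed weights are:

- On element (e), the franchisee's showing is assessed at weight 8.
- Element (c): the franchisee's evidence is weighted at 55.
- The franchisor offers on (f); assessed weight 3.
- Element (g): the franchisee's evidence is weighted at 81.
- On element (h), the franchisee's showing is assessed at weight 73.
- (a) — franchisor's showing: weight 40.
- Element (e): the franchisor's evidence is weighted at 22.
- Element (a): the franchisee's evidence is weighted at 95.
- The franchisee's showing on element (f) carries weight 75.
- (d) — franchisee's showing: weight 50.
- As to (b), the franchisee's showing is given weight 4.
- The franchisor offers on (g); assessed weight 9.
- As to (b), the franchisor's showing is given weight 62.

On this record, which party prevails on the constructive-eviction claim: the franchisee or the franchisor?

— Issue I —
Stage I.1 (franchisee, the preponderance of the evidence, weight is at least 52): (a) net 95−40=55 ≥ 52 — meets.
  The franchisee carries Stage I.1; the franchisor now bears the burden.
Stage I.2 (franchisor, the preponderance of the evidence, weight is at least 52): (b) net 62−4=58 ≥ 52 — meets.
  All elements met at the final stage.
Every stage carried; the franchisor prevails on this issue.
— Issue II —
At Stage II.1 the franchisee must meet the preponderance of the evidence (weight is at least 51): on (c) the weight is 55, which does reach 51, so (c) meets the standard; on (d) the weight is 50, which does not reach 51, so (d) does not meet the standard.
  Not every element is met, so the franchisee fails to carry Stage II.1.
So the franchisor prevails on this issue.
— Issue III —
Stage III.1 (franchisee, clear and convincing evidence, weight is at least 72): (f) net 75−3=72 ≥ 72 — meets.
  Stage III.1 carried; the burden remains with the franchisee.
Stage III.2 (franchisee, clear and convincing evidence, weight is at least 72): (g) net 81−9=72 ≥ 72 — meets; (h) 73 ≥ 72 — meets.
  Stage III.2 carried; the final stage is satisfied.
With every stage satisfied, the franchisee prevails on this issue.
Per-issue: Issue I → franchisor; Issue II → franchisor; Issue III → franchisee. The franchisee must prevail on a majority of issues; overall, the franchisor prevails.

franchisor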